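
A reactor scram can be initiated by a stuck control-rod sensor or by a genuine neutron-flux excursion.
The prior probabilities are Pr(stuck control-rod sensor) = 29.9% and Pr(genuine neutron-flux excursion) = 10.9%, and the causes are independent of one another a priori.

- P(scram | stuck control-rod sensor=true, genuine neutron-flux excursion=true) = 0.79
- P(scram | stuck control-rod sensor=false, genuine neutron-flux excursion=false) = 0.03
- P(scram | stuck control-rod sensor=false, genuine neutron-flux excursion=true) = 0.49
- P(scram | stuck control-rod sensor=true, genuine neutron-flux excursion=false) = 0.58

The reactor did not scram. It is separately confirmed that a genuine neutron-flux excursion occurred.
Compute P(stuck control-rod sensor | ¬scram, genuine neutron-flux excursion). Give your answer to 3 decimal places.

P(stuck control-rod sensor | ¬scram, genuine neutron-flux excursion) ≈ 0.149

By total probability over both values of stuck control-rod sensor:
  P(¬scram | genuine neutron-flux excursion) = 0.51*0.701 + 0.21*0.299
        = 0.357510 + 0.062790 = 0.420300
Configurations with stuck control-rod sensor contribute 0.062790, so
  P(stuck control-rod sensor | ¬scram, genuine neutron-flux excursion) = 0.062790 / 0.420300 ≈ 0.149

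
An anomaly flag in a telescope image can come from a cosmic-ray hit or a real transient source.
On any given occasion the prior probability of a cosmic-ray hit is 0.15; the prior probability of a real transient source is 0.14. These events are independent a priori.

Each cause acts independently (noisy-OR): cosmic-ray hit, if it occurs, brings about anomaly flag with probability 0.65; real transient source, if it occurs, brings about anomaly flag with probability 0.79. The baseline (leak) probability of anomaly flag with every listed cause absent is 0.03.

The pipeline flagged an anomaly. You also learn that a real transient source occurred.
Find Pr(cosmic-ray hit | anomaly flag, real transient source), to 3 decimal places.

Pr(cosmic-ray hit | anomaly flag, real transient source) ≈ 0.171

Under noisy-OR, P(anomaly flag | causes) = 1 − (1−0.03)·∏(1−qᵢ) over the active causes.
By total probability over both values of cosmic-ray hit:
  P(anomaly flag | real transient source) = 0.7963*0.85 + 0.928705*0.15
        = 0.676855 + 0.139306 = 0.816161
Keeping only the cosmic-ray hit-present terms gives 0.139306, so
  P(cosmic-ray hit | anomaly flag, real transient source) = 0.139306 / 0.816161 ≈ 0.171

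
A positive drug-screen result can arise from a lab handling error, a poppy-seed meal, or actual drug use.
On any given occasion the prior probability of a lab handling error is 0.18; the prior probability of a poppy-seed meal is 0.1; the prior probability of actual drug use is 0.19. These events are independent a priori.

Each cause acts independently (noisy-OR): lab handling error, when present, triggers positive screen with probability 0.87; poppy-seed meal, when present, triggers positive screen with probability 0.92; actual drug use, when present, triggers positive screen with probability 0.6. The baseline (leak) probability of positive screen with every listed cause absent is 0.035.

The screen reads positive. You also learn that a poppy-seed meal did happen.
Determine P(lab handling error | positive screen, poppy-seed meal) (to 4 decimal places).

Under noisy-OR, P(positive screen | causes) = 1 − (1−0.035)·∏(1−qᵢ) over the active causes.
P(positive screen | poppy-seed meal) = 0.9228·0.82·0.81 + 0.96912·0.82·0.19 + 0.989964·0.18·0.81 + 0.995986·0.18·0.19 = 0.612924 + 0.150989 + 0.144337 + 0.034063 = 0.942313
Restricting to configurations with lab handling error present: 0.144337 + 0.034063 = 0.178400.
Hence the posterior is 0.178400/0.942313 ≈ 0.1893.

P(lab handling error | positive screen, poppy-seed meal) ≈ 0.1893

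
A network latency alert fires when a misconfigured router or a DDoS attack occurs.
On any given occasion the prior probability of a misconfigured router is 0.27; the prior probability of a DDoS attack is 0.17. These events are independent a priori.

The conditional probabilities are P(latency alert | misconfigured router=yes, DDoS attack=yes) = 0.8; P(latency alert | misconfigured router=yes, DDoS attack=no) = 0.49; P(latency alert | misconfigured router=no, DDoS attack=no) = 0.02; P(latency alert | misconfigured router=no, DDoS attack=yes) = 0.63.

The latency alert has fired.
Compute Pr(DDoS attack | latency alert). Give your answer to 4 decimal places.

Numerator (weight on configurations with DDoS attack): 0.078183 + 0.036720 = 0.114903
The normalizing constant is 0.02×0.73×0.83 + 0.63×0.73×0.17 + 0.49×0.27×0.83 + 0.8×0.27×0.17 = 0.236830
P(DDoS attack | latency alert) = 0.114903/0.236830 ≈ 0.4852

Pr(DDoS attack | latency alert) ≈ 0.4852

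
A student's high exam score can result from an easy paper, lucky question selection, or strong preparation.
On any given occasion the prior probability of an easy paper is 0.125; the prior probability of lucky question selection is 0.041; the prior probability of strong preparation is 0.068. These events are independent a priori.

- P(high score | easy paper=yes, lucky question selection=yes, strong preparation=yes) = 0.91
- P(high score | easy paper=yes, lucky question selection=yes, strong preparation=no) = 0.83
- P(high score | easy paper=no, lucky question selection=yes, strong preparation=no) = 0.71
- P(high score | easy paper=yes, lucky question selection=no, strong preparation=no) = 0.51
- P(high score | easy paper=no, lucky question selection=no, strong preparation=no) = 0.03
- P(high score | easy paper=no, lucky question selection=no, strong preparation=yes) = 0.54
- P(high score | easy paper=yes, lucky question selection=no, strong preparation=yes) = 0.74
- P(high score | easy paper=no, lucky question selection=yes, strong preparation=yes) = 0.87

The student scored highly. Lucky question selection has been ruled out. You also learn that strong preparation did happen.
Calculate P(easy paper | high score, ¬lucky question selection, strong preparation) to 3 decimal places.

By total probability over both values of easy paper:
  P(high score | ¬lucky question selection, strong preparation) = 0.54*0.875 + 0.74*0.125
        = 0.472500 + 0.092500 = 0.565000
Configurations with easy paper contribute 0.092500, so
  P(easy paper | high score, ¬lucky question selection, strong preparation) = 0.092500 / 0.565000 ≈ 0.164

P(easy paper | high score, ¬lucky question selection, strong preparation) ≈ 0.164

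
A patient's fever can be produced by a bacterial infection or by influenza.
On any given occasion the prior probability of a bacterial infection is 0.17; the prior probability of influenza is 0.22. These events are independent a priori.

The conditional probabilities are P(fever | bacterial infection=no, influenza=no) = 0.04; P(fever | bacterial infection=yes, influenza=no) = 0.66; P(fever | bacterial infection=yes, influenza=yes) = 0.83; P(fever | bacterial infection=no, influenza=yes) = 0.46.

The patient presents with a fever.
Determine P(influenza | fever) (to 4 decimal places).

P(influenza | fever) ≈ 0.5036

For the numerator, keep only influenza=true terms: 0.083996 + 0.031042 = 0.115038
The normalizing constant is 0.04×0.83×0.78 + 0.46×0.83×0.22 + 0.66×0.17×0.78 + 0.83×0.17×0.22 = 0.228450
Posterior = 0.115038 / 0.228450 ≈ 0.5036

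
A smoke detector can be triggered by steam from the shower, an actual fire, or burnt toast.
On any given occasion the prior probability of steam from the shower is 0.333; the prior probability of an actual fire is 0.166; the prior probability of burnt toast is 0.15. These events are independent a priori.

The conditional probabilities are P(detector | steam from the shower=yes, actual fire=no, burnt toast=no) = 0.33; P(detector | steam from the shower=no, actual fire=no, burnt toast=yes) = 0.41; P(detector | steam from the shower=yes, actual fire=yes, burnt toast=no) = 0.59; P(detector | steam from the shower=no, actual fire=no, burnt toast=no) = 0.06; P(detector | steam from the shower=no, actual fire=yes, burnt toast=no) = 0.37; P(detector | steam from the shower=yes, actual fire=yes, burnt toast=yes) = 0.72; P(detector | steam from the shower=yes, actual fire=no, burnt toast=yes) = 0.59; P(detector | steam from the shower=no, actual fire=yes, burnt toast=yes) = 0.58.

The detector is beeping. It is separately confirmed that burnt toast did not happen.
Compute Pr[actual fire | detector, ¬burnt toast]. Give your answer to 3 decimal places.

Pr[actual fire | detector, ¬burnt toast] ≈ 0.370

By total probability over the 4 (steam from the shower, actual fire) configurations:
  P(detector | ¬burnt toast) = 0.06·0.667·0.834 + 0.37·0.667·0.166 + 0.33·0.333·0.834 + 0.59·0.333·0.166
        = 0.033377 + 0.040967 + 0.091648 + 0.032614 = 0.198606
The terms with actual fire present sum to 0.073581, so
  P(actual fire | detector, ¬burnt toast) = 0.073581 / 0.198606 ≈ 0.370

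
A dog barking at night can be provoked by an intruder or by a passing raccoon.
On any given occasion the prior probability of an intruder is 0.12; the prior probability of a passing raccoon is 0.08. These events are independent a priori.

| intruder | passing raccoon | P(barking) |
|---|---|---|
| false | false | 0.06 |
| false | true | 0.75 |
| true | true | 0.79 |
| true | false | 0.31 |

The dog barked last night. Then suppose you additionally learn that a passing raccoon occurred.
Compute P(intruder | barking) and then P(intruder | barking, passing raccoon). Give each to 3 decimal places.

P(barking) = 0.06·0.88·0.92 + 0.75·0.88·0.08 + 0.31·0.12·0.92 + 0.79·0.12·0.08 = 0.048576 + 0.052800 + 0.034224 + 0.007584 = 0.143184
Restricting to configurations with intruder present: 0.034224 + 0.007584 = 0.041808.
Hence the posterior is 0.041808/0.143184 ≈ 0.292.

Now condition on the additional information:
Weight on intruder=true, given the evidence: 0.79*0.12 = 0.094800
Normalizer over all consistent configurations: 0.75*0.88 + 0.79*0.12 = 0.754800
P(intruder | barking, passing raccoon) = 0.094800/0.754800 ≈ 0.126
Conditioning on passing raccoon lowers the posterior on intruder: the classic explaining-away effect in a common-effect structure.

P(intruder | barking) ≈ 0.292; P(intruder | barking, passing raccoon) ≈ 0.126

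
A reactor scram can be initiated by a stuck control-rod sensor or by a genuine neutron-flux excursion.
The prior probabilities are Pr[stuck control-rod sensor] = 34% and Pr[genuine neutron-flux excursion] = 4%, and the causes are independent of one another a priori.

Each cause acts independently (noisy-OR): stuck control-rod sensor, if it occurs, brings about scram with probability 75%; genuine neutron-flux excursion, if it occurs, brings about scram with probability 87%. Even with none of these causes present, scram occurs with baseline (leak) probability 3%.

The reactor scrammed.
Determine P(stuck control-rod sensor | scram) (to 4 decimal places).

P(stuck control-rod sensor | scram) ≈ 0.8609

Under noisy-OR, P(scram | causes) = 1 − (1−0.03)·∏(1−qᵢ) over the active causes.
Weight on stuck control-rod sensor=true, given the evidence: 0.247248 + 0.013171 = 0.260419
Denominator P(scram): 0.03·0.66·0.96 + 0.8739·0.66·0.04 + 0.7575·0.34·0.96 + 0.968475·0.34·0.04 = 0.302498
Posterior = 0.260419 / 0.302498 ≈ 0.8609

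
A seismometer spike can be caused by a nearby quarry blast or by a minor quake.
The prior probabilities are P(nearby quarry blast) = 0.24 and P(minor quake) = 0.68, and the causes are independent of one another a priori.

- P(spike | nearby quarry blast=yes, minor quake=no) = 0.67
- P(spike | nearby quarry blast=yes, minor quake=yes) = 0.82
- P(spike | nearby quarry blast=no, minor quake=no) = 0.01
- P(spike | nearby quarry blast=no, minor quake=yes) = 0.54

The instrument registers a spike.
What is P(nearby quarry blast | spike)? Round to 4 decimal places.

P(nearby quarry blast | spike) ≈ 0.3969

By total probability over the 4 (nearby quarry blast, minor quake) configurations:
  P(spike) = 0.01·0.76·0.32 + 0.54·0.76·0.68 + 0.67·0.24·0.32 + 0.82·0.24·0.68
        = 0.002432 + 0.279072 + 0.051456 + 0.133824 = 0.466784
The terms with nearby quarry blast present sum to 0.185280, so
  P(nearby quarry blast | spike) = 0.185280 / 0.466784 ≈ 0.3969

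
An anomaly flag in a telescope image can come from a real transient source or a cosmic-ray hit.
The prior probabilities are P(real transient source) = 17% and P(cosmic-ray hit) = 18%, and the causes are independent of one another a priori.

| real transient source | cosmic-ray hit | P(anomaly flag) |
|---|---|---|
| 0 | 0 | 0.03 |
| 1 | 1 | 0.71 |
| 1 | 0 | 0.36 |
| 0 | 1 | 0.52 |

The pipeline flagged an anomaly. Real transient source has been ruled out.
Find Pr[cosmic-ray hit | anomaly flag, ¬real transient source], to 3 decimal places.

Pr[cosmic-ray hit | anomaly flag, ¬real transient source] ≈ 0.792

By total probability over both values of cosmic-ray hit:
  P(anomaly flag | ¬real transient source) = 0.03*0.82 + 0.52*0.18
        = 0.024600 + 0.093600 = 0.118200
The terms with cosmic-ray hit present sum to 0.093600, so
  P(cosmic-ray hit | anomaly flag, ¬real transient source) = 0.093600 / 0.118200 ≈ 0.792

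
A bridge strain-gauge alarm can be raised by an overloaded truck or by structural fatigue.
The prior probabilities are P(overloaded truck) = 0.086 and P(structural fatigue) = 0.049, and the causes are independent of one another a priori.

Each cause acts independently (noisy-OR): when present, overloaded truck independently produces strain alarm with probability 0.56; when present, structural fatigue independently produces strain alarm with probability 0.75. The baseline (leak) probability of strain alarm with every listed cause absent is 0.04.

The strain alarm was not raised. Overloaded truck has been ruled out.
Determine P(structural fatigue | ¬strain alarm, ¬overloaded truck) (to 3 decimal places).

P(structural fatigue | ¬strain alarm, ¬overloaded truck) ≈ 0.013

Under noisy-OR, P(strain alarm | causes) = 1 − (1−0.04)·∏(1−qᵢ) over the active causes.
Sum P(¬strain alarm|·) weighted by the priors over both values of structural fatigue:
  P(¬strain alarm | ¬overloaded truck) = 0.96×0.951 + 0.24×0.049
        = 0.912960 + 0.011760 = 0.924720
Configurations with structural fatigue contribute 0.011760, so
  P(structural fatigue | ¬strain alarm, ¬overloaded truck) = 0.011760 / 0.924720 ≈ 0.013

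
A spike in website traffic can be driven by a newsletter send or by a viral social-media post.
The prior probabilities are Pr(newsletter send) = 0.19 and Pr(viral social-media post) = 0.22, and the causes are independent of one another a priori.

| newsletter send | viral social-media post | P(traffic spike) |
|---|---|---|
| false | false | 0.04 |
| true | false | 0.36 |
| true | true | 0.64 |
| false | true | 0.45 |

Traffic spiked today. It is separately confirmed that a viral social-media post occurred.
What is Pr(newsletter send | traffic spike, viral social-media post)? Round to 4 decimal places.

Enumerate both values of newsletter send and weight by the priors:
  P(traffic spike | viral social-media post) = 0.45×0.81 + 0.64×0.19
        = 0.364500 + 0.121600 = 0.486100
Keeping only the newsletter send-present terms gives 0.121600, so
  P(newsletter send | traffic spike, viral social-media post) = 0.121600 / 0.486100 ≈ 0.2502

Pr(newsletter send | traffic spike, viral social-media post) ≈ 0.2502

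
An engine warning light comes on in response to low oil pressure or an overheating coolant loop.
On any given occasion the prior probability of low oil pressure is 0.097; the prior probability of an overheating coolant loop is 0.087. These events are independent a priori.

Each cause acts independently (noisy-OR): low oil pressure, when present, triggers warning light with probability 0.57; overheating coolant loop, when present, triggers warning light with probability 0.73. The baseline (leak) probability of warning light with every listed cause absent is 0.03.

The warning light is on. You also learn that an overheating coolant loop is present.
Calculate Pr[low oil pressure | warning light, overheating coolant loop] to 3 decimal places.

Pr[low oil pressure | warning light, overheating coolant loop] ≈ 0.114

Under noisy-OR, P(warning light | causes) = 1 − (1−0.03)·∏(1−qᵢ) over the active causes.
Sum P(warning light|·) weighted by the priors over both values of low oil pressure:
  P(warning light | overheating coolant loop) = 0.7381×0.903 + 0.887383×0.097
        = 0.666504 + 0.086076 = 0.752580
Configurations with low oil pressure contribute 0.086076, so
  P(low oil pressure | warning light, overheating coolant loop) = 0.086076 / 0.752580 ≈ 0.114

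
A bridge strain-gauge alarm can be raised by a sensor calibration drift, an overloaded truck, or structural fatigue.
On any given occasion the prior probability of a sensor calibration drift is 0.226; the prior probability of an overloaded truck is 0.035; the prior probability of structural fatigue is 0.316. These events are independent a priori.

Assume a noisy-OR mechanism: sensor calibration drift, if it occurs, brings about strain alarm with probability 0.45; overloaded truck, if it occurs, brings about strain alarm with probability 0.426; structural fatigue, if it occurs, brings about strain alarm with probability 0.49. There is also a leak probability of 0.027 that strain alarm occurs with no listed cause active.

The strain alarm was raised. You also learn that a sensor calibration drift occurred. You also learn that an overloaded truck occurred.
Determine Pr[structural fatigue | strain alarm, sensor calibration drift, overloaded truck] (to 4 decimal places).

Pr[structural fatigue | strain alarm, sensor calibration drift, overloaded truck] ≈ 0.3599

Under noisy-OR, P(strain alarm | causes) = 1 − (1−0.027)·∏(1−qᵢ) over the active causes.
Sum P(strain alarm|·) weighted by the priors over both values of structural fatigue:
  P(strain alarm | sensor calibration drift, overloaded truck) = 0.692824·0.684 + 0.84334·0.316
        = 0.473892 + 0.266495 = 0.740387
The terms with structural fatigue present sum to 0.266495, so
  P(structural fatigue | strain alarm, sensor calibration drift, overloaded truck) = 0.266495 / 0.740387 ≈ 0.3599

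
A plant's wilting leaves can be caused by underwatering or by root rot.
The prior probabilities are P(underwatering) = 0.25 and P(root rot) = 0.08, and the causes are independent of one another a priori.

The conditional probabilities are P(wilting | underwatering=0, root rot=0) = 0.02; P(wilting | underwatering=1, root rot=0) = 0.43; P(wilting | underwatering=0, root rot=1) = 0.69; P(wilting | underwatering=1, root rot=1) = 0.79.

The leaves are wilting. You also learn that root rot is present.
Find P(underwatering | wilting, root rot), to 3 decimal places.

P(underwatering | wilting, root rot) ≈ 0.276

For the numerator, keep only underwatering=true terms: 0.79*0.25 = 0.197500
Normalizer over all consistent configurations: 0.69*0.75 + 0.79*0.25 = 0.715000
P(underwatering | wilting, root rot) = 0.197500/0.715000 ≈ 0.276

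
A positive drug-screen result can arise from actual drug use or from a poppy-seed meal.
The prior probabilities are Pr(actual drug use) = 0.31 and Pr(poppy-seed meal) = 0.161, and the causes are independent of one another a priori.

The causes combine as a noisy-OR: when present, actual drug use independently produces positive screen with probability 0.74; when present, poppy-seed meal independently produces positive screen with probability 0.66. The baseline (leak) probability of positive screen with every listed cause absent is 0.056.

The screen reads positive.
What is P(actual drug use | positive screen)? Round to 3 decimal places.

P(actual drug use | positive screen) ≈ 0.692

Under noisy-OR, P(positive screen | causes) = 1 − (1−0.056)·∏(1−qᵢ) over the active causes.
For the numerator, keep only actual drug use=true terms: 0.196254 + 0.045745 = 0.241999
Denominator P(positive screen): 0.056*0.69*0.839 + 0.67904*0.69*0.161 + 0.75456*0.31*0.839 + 0.91655*0.31*0.161 = 0.349853
P(actual drug use | positive screen) = 0.241999/0.349853 ≈ 0.692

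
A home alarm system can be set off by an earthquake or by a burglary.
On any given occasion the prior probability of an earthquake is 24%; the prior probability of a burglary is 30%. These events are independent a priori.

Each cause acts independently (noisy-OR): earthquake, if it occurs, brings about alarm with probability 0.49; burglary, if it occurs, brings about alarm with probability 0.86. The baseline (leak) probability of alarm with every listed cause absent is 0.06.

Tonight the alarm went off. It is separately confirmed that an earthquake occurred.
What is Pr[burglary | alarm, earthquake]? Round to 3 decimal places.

Pr[burglary | alarm, earthquake] ≈ 0.434

Under noisy-OR, P(alarm | causes) = 1 − (1−0.06)·∏(1−qᵢ) over the active causes.
By total probability over both values of burglary:
  P(alarm | earthquake) = 0.5206*0.7 + 0.932884*0.3
        = 0.364420 + 0.279865 = 0.644285
Keeping only the burglary-present terms gives 0.279865, so
  P(burglary | alarm, earthquake) = 0.279865 / 0.644285 ≈ 0.434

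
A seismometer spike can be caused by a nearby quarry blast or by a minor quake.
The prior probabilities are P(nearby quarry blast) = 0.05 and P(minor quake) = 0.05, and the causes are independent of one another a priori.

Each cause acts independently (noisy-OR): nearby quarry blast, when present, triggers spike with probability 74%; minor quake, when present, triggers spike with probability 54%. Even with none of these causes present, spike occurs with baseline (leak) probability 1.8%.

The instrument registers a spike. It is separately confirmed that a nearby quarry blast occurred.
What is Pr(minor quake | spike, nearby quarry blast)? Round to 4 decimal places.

Pr(minor quake | spike, nearby quarry blast) ≈ 0.0587

Under noisy-OR, P(spike | causes) = 1 − (1−0.018)·∏(1−qᵢ) over the active causes.
Enumerate both values of minor quake and weight by the priors:
  P(spike | nearby quarry blast) = 0.74468*0.95 + 0.882553*0.05
        = 0.707446 + 0.044128 = 0.751574
Keeping only the minor quake-present terms gives 0.044128, so
  P(minor quake | spike, nearby quarry blast) = 0.044128 / 0.751574 ≈ 0.0587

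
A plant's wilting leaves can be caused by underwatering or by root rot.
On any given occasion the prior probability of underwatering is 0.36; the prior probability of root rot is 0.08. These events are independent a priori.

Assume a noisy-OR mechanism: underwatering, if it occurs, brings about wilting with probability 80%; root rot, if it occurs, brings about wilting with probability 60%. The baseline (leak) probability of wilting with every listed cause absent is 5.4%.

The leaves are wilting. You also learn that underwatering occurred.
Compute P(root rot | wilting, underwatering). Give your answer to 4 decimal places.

Under noisy-OR, P(wilting | causes) = 1 − (1−0.054)·∏(1−qᵢ) over the active causes.
Numerator (weight on configurations with root rot): 0.92432*0.08 = 0.073946
Denominator P(wilting | underwatering): 0.8108*0.92 + 0.92432*0.08 = 0.819882
P(root rot | wilting, underwatering) = 0.073946/0.819882 ≈ 0.0902

P(root rot | wilting, underwatering) ≈ 0.0902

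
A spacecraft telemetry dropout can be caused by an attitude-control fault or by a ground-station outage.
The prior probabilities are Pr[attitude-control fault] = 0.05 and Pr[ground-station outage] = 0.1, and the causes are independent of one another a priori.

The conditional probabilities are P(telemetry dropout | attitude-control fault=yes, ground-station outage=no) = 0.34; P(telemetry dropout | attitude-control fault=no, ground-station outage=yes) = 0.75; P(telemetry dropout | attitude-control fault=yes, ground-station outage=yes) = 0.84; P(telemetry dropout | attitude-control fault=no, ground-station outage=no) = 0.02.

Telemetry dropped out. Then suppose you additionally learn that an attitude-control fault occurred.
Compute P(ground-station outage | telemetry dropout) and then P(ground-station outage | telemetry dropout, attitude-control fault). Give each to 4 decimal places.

P(ground-station outage | telemetry dropout) ≈ 0.6996; P(ground-station outage | telemetry dropout, attitude-control fault) ≈ 0.2154

P(telemetry dropout) = 0.02×0.95×0.9 + 0.75×0.95×0.1 + 0.34×0.05×0.9 + 0.84×0.05×0.1 = 0.017100 + 0.071250 + 0.015300 + 0.004200 = 0.107850
Restricting to configurations with ground-station outage present: 0.071250 + 0.004200 = 0.075450.
Hence the posterior is 0.075450/0.107850 ≈ 0.6996.

Now condition on the additional information:
Sum P(telemetry dropout|·) weighted by the priors over both values of ground-station outage:
  P(telemetry dropout | attitude-control fault) = 0.34×0.9 + 0.84×0.1
        = 0.306000 + 0.084000 = 0.390000
Keeping only the ground-station outage-present terms gives 0.084000, so
  P(ground-station outage | telemetry dropout, attitude-control fault) = 0.084000 / 0.390000 ≈ 0.2154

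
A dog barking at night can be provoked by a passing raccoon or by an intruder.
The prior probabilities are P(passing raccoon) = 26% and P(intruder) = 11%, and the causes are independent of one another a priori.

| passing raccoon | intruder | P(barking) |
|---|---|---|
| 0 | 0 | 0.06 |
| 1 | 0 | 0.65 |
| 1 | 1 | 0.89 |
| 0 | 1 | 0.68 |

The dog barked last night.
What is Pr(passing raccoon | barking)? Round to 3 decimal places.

For the numerator, keep only passing raccoon=true terms: 0.150410 + 0.025454 = 0.175864
Denominator P(barking): 0.06·0.74·0.89 + 0.68·0.74·0.11 + 0.65·0.26·0.89 + 0.89·0.26·0.11 = 0.270732
P(passing raccoon | barking) = 0.175864/0.270732 ≈ 0.650

Pr(passing raccoon | barking) ≈ 0.650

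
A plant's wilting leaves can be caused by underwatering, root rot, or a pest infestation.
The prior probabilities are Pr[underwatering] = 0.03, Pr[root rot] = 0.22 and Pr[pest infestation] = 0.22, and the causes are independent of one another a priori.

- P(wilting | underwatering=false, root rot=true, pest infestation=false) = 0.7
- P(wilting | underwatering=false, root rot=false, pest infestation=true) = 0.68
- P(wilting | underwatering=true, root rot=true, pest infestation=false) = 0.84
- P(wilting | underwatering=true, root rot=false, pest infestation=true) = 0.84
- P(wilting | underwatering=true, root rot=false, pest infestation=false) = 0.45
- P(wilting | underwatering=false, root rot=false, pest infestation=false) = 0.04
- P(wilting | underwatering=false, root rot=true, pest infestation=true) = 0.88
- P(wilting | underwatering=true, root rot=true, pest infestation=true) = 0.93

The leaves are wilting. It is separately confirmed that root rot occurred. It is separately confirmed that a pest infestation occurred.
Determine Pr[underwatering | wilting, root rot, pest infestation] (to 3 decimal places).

By total probability over both values of underwatering:
  P(wilting | root rot, pest infestation) = 0.88×0.97 + 0.93×0.03
        = 0.853600 + 0.027900 = 0.881500
The terms with underwatering present sum to 0.027900, so
  P(underwatering | wilting, root rot, pest infestation) = 0.027900 / 0.881500 ≈ 0.032

Pr[underwatering | wilting, root rot, pest infestation] ≈ 0.032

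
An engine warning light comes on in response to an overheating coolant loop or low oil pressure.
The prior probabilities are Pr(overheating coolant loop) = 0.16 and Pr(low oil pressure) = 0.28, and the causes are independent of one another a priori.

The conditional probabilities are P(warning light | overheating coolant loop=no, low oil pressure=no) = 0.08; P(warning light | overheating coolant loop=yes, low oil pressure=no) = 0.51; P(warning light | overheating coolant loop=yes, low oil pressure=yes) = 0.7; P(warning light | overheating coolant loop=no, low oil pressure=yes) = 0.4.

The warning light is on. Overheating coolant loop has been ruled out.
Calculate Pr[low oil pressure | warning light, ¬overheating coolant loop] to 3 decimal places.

Enumerate both values of low oil pressure and weight by the priors:
  P(warning light | ¬overheating coolant loop) = 0.08*0.72 + 0.4*0.28
        = 0.057600 + 0.112000 = 0.169600
The terms with low oil pressure present sum to 0.112000, so
  P(low oil pressure | warning light, ¬overheating coolant loop) = 0.112000 / 0.169600 ≈ 0.660

Pr[low oil pressure | warning light, ¬overheating coolant loop] ≈ 0.660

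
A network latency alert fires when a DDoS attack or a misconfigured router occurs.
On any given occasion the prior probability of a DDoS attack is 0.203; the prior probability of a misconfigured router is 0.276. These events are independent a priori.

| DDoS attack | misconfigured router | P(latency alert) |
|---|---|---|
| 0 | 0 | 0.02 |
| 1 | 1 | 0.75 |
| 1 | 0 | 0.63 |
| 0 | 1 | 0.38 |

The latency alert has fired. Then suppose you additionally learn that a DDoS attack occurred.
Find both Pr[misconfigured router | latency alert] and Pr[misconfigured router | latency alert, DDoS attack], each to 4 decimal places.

Pr[misconfigured router | latency alert] ≈ 0.5467; Pr[misconfigured router | latency alert, DDoS attack] ≈ 0.3122

Sum P(latency alert|·) weighted by the priors over the 4 (DDoS attack, misconfigured router) configurations:
  P(latency alert) = 0.02×0.797×0.724 + 0.38×0.797×0.276 + 0.63×0.203×0.724 + 0.75×0.203×0.276
        = 0.011541 + 0.083589 + 0.092592 + 0.042021 = 0.229743
Keeping only the misconfigured router-present terms gives 0.125610, so
  P(misconfigured router | latency alert) = 0.125610 / 0.229743 ≈ 0.5467

Now also conditioning on DDoS attack=true:
Sum P(latency alert|·) weighted by the priors over both values of misconfigured router:
  P(latency alert | DDoS attack) = 0.63×0.724 + 0.75×0.276
        = 0.456120 + 0.207000 = 0.663120
Keeping only the misconfigured router-present terms gives 0.207000, so
  P(misconfigured router | latency alert, DDoS attack) = 0.207000 / 0.663120 ≈ 0.3122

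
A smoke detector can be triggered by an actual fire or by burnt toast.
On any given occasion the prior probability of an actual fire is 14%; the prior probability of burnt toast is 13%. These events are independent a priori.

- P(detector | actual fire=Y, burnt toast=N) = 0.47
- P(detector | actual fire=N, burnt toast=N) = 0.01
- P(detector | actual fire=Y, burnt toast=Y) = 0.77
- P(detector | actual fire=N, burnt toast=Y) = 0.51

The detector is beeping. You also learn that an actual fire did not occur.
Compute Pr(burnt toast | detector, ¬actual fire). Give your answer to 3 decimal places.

Pr(burnt toast | detector, ¬actual fire) ≈ 0.884

Sum P(detector|·) weighted by the priors over both values of burnt toast:
  P(detector | ¬actual fire) = 0.01·0.87 + 0.51·0.13
        = 0.008700 + 0.066300 = 0.075000
The terms with burnt toast present sum to 0.066300, so
  P(burnt toast | detector, ¬actual fire) = 0.066300 / 0.075000 ≈ 0.884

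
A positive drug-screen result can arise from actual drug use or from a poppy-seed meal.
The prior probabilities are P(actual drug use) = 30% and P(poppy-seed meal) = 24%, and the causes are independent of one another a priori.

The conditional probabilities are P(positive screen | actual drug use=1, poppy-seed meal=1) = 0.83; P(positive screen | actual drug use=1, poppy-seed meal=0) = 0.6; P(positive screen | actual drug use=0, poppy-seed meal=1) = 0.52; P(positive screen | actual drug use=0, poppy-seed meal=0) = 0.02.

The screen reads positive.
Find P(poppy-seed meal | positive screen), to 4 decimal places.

P(poppy-seed meal | positive screen) ≈ 0.4995

Numerator (weight on configurations with poppy-seed meal): 0.087360 + 0.059760 = 0.147120
Normalizer over all consistent configurations: 0.02×0.7×0.76 + 0.52×0.7×0.24 + 0.6×0.3×0.76 + 0.83×0.3×0.24 = 0.294560
P(poppy-seed meal | positive screen) = 0.147120/0.294560 ≈ 0.4995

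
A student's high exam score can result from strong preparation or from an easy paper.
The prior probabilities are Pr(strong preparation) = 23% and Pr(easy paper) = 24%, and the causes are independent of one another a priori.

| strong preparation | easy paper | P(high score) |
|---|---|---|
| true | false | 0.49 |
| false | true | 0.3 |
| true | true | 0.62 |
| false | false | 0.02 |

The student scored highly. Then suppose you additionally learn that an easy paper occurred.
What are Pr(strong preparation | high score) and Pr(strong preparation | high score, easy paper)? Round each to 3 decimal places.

Numerator (weight on configurations with strong preparation): 0.085652 + 0.034224 = 0.119876
The normalizing constant is 0.02·0.77·0.76 + 0.3·0.77·0.24 + 0.49·0.23·0.76 + 0.62·0.23·0.24 = 0.187020
Posterior = 0.119876 / 0.187020 ≈ 0.641

Now also conditioning on easy paper=true:
P(high score | easy paper) = 0.3*0.77 + 0.62*0.23 = 0.231000 + 0.142600 = 0.373600
The strong preparation-present share is 0.62*0.23 = 0.142600.
So P(strong preparation | high score, easy paper) = 0.142600/0.373600 ≈ 0.382.
This is intercausal reasoning (explaining away): once easy paper accounts for the high score, strong preparation becomes less likely.

Pr(strong preparation | high score) ≈ 0.641; Pr(strong preparation | high score, easy paper) ≈ 0.382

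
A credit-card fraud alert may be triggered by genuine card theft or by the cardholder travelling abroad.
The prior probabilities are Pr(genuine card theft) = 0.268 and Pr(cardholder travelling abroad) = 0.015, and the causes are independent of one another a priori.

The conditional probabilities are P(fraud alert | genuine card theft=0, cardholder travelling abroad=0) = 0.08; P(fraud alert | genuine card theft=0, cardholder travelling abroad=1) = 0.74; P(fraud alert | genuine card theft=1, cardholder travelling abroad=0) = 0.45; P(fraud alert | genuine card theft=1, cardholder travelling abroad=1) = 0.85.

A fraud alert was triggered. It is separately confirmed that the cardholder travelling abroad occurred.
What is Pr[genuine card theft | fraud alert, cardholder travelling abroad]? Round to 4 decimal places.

Pr[genuine card theft | fraud alert, cardholder travelling abroad] ≈ 0.2960

Sum P(fraud alert|·) weighted by the priors over both values of genuine card theft:
  P(fraud alert | cardholder travelling abroad) = 0.74*0.732 + 0.85*0.268
        = 0.541680 + 0.227800 = 0.769480
The terms with genuine card theft present sum to 0.227800, so
  P(genuine card theft | fraud alert, cardholder travelling abroad) = 0.227800 / 0.769480 ≈ 0.2960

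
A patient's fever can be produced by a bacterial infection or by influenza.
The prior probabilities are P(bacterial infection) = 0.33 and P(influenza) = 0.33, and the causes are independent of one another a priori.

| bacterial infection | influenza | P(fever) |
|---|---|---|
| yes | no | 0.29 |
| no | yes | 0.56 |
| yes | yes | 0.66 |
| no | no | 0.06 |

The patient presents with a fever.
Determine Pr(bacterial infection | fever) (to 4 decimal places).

For the numerator, keep only bacterial infection=true terms: 0.064119 + 0.071874 = 0.135993
The normalizing constant is 0.06·0.67·0.67 + 0.56·0.67·0.33 + 0.29·0.33·0.67 + 0.66·0.33·0.33 = 0.286743
Posterior = 0.135993 / 0.286743 ≈ 0.4743

Pr(bacterial infection | fever) ≈ 0.4743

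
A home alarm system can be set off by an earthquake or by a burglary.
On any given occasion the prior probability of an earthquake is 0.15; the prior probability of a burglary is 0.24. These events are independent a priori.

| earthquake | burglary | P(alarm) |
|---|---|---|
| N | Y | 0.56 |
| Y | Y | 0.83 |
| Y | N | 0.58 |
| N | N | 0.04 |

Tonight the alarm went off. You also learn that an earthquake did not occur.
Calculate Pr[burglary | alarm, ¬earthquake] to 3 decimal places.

Enumerate both values of burglary and weight by the priors:
  P(alarm | ¬earthquake) = 0.04*0.76 + 0.56*0.24
        = 0.030400 + 0.134400 = 0.164800
Keeping only the burglary-present terms gives 0.134400, so
  P(burglary | alarm, ¬earthquake) = 0.134400 / 0.164800 ≈ 0.816

Pr[burglary | alarm, ¬earthquake] ≈ 0.816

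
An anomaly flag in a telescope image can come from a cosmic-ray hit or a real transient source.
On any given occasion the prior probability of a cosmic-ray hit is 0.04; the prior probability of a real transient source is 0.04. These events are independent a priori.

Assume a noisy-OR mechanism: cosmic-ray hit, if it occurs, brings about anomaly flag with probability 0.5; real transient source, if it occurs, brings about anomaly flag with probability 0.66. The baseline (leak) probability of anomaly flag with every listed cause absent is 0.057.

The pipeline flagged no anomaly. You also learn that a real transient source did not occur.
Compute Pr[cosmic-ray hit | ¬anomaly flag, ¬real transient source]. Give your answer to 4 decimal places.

Under noisy-OR, P(anomaly flag | causes) = 1 − (1−0.057)·∏(1−qᵢ) over the active causes.
By total probability over both values of cosmic-ray hit:
  P(¬anomaly flag | ¬real transient source) = 0.943·0.96 + 0.4715·0.04
        = 0.905280 + 0.018860 = 0.924140
Configurations with cosmic-ray hit contribute 0.018860, so
  P(cosmic-ray hit | ¬anomaly flag, ¬real transient source) = 0.018860 / 0.924140 ≈ 0.0204

Pr[cosmic-ray hit | ¬anomaly flag, ¬real transient source] ≈ 0.0204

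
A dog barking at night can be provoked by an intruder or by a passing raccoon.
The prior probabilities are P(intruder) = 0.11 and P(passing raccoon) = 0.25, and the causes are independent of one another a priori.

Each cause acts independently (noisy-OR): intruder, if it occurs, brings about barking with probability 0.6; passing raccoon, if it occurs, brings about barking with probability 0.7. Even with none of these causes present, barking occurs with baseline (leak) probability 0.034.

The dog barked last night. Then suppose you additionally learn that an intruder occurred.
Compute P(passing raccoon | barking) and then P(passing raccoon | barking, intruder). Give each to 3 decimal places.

Under noisy-OR, P(barking | causes) = 1 − (1−0.034)·∏(1−qᵢ) over the active causes.
P(barking) = 0.034·0.89·0.75 + 0.7102·0.89·0.25 + 0.6136·0.11·0.75 + 0.88408·0.11·0.25 = 0.022695 + 0.158020 + 0.050622 + 0.024312 = 0.255649
Of this, 0.182332 comes from 0.158020 + 0.024312 (the passing raccoon=true cases).
Hence the posterior is 0.182332/0.255649 ≈ 0.713.

Now condition on the additional information:
P(barking | intruder) = 0.6136*0.75 + 0.88408*0.25 = 0.460200 + 0.221020 = 0.681220
Restricting to configurations with passing raccoon present: 0.88408*0.25 = 0.221020.
P(passing raccoon | barking, intruder) = 0.221020 / 0.681220 ≈ 0.324
— intruder explains away the evidence for passing raccoon.

P(passing raccoon | barking) ≈ 0.713; P(passing raccoon | barking, intruder) ≈ 0.324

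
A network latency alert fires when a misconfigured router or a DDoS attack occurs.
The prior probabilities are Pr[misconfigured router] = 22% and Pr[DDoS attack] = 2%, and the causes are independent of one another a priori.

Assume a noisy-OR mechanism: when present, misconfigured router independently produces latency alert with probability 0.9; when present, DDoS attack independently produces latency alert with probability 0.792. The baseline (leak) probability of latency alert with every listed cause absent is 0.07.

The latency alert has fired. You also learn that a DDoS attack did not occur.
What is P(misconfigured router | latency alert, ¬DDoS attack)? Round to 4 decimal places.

P(misconfigured router | latency alert, ¬DDoS attack) ≈ 0.7852

Under noisy-OR, P(latency alert | causes) = 1 − (1−0.07)·∏(1−qᵢ) over the active causes.
Numerator (weight on configurations with misconfigured router): 0.907*0.22 = 0.199540
The normalizing constant is 0.07*0.78 + 0.907*0.22 = 0.254140
Posterior = 0.199540 / 0.254140 ≈ 0.7852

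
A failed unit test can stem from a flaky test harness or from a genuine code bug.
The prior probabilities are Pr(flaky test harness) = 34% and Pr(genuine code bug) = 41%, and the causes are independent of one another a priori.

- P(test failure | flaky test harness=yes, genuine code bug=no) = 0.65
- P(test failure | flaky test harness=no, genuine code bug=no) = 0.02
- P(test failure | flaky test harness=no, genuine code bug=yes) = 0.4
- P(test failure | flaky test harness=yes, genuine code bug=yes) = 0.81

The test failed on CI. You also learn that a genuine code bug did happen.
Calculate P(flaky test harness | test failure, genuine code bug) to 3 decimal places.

P(flaky test harness | test failure, genuine code bug) ≈ 0.511

P(test failure | genuine code bug) = 0.4·0.66 + 0.81·0.34 = 0.264000 + 0.275400 = 0.539400
Restricting to configurations with flaky test harness present: 0.81·0.34 = 0.275400.
P(flaky test harness | test failure, genuine code bug) = 0.275400 / 0.539400 ≈ 0.511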